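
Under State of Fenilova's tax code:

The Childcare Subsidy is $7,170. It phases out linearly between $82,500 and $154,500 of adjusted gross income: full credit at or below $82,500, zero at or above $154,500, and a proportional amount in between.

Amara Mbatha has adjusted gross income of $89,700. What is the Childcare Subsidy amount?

$6,453

Childcare Subsidy: $89,700 is $7,200 into a $72,000 phase-out range, leaving 64,800/72,000 of the credit: $7,170 × 64,800/72,000 = $6,453.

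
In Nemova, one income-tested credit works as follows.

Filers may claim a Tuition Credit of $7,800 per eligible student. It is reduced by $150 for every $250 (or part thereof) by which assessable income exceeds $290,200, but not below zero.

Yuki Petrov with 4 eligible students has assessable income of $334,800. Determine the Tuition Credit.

Tuition Credit: base = 4 × $7,800 = $31,200. income exceeds $290,200 by $44,600, which is 179 full-or-partial $250 increments; reduction = 179 × $150 = $26,850, leaving $4,350.

$4,350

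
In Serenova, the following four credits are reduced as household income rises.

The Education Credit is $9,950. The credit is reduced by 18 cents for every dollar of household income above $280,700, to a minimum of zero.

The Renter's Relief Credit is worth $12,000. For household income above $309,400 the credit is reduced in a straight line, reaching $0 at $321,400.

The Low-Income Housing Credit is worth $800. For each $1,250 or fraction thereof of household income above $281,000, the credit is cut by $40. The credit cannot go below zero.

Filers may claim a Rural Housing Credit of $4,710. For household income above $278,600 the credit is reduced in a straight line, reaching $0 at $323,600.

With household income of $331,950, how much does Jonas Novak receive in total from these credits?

$725

Education Credit: 18% of the $51,250 excess over $280,700 is $9,225; credit = $9,950 − $9,225 = $725.
Renter's Relief Credit: $331,950 is at or above $321,400, so the credit is $0.
Low-Income Housing Credit: income exceeds $281,000 by $50,950 → 41 increments × $40 = $1,640 ≥ base, so the credit is $0.
Rural Housing Credit: $331,950 is at or above $323,600, so the credit is $0.
Total: $725 + $0 + $0 + $0 = $725.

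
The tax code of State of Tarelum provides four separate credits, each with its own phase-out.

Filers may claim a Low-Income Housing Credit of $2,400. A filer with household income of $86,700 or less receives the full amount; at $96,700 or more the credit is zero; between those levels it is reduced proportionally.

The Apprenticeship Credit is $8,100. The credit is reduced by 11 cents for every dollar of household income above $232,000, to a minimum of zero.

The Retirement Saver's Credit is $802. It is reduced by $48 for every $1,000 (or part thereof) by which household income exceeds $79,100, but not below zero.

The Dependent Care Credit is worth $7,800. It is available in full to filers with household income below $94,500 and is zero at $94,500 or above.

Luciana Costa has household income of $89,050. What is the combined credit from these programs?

Low-Income Housing Credit: $89,050 is $2,350 into a $10,000 phase-out range, leaving 7,650/10,000 of the credit: $2,400 × 7,650/10,000 = $1,836.
Apprenticeship Credit: $89,050 is at or below the $232,000 threshold, so the full $8,100 applies.
Retirement Saver's Credit: income exceeds $79,100 by $9,950, which is 10 full-or-partial $1,000 increments; reduction = 10 × $48 = $480, leaving $322.
Dependent Care Credit: $89,050 is below the $94,500 cutoff, so the full $7,800 applies.
Total: $1,836 + $8,100 + $322 + $7,800 = $18,058.

$18,058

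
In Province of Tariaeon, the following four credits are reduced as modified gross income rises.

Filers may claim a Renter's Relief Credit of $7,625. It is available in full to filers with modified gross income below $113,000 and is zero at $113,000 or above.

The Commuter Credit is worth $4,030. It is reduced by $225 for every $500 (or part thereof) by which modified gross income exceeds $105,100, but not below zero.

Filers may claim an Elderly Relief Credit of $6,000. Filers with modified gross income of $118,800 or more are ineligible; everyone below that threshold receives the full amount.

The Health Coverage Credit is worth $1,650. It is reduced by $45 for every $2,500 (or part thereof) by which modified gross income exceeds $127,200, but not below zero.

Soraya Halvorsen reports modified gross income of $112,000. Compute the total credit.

$16,155

Renter's Relief Credit: $112,000 is below the $113,000 cutoff, so the full $7,625 applies.
Commuter Credit: income exceeds $105,100 by $6,900, which is 14 full-or-partial $500 increments; reduction = 14 × $225 = $3,150, leaving $880.
Elderly Relief Credit: $112,000 is below the $118,800 cutoff, so the full $6,000 applies.
Health Coverage Credit: $112,000 is at or below the $127,200 threshold, so the full $1,650 applies.
Total: $7,625 + $880 + $6,000 + $1,650 = $16,155.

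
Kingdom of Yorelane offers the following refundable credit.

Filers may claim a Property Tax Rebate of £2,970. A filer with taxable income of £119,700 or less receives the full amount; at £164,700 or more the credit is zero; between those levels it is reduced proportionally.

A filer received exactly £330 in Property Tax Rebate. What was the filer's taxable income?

£159,700

£330 is 330/2,970 of the full £2,970, so 2,640/2,970 of the £45,000 range has been used: income = £119,700 + £45,000 × 2,640/2,970 = £159,700.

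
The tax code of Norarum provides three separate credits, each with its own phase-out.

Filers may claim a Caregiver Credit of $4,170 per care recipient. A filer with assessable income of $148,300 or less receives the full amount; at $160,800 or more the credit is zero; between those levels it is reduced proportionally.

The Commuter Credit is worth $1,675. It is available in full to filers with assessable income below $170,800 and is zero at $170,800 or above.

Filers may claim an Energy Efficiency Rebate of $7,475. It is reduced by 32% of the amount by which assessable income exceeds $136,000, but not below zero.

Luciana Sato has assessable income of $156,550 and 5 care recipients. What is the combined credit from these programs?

Caregiver Credit: base = 5 × $4,170 = $20,850. $156,550 is $8,250 into a $12,500 phase-out range, leaving 4,250/12,500 of the credit: $20,850 × 4,250/12,500 = $7,089.
Commuter Credit: $156,550 is below the $170,800 cutoff, so the full $1,675 applies.
Energy Efficiency Rebate: 32% of the $20,550 excess over $136,000 is $6,576; credit = $7,475 − $6,576 = $899.
Total: $7,089 + $1,675 + $899 = $9,663.

$9,663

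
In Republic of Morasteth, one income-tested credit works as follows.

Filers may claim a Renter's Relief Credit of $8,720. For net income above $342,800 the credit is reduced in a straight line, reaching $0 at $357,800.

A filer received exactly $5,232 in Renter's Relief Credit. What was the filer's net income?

$5,232 is 5,232/8,720 of the full $8,720, so 3,488/8,720 of the $15,000 range has been used: income = $342,800 + $15,000 × 3,488/8,720 = $348,800.

$348,800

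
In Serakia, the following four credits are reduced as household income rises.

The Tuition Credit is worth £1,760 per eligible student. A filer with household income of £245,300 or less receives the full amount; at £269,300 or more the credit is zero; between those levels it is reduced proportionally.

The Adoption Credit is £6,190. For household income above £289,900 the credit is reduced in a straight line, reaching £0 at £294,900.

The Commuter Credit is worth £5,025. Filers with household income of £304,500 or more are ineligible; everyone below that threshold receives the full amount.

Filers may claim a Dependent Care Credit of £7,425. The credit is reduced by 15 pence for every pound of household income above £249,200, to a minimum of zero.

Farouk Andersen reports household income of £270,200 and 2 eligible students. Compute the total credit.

£15,490

Tuition Credit: base = 2 × £1,760 = £3,520. £270,200 is at or above £269,300, so the credit is £0.
Adoption Credit: £270,200 is at or below the £289,900 threshold, so the full £6,190 applies.
Commuter Credit: £270,200 is below the £304,500 cutoff, so the full £5,025 applies.
Dependent Care Credit: 15% of the £21,000 excess over £249,200 is £3,150; credit = £7,425 − £3,150 = £4,275.
Total: £0 + £6,190 + £5,025 + £4,275 = £15,490.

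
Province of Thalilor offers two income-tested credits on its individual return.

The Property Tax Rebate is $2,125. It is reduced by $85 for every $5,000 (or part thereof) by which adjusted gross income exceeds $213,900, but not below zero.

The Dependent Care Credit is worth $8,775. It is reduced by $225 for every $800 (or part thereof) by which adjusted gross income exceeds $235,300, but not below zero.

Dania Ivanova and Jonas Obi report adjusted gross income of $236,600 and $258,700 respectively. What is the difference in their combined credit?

$6,640

Dania ($236,600): Property Tax Rebate: income exceeds $213,900 by $22,700, which is 5 full-or-partial $5,000 increments; reduction = 5 × $85 = $425, leaving $1,700. Dependent Care Credit: income exceeds $235,300 by $1,300, which is 2 full-or-partial $800 increments; reduction = 2 × $225 = $450, leaving $8,325. total $1,700 + $8,325 = $10,025
Jonas ($258,700): Property Tax Rebate: income exceeds $213,900 by $44,800, which is 9 full-or-partial $5,000 increments; reduction = 9 × $85 = $765, leaving $1,360. Dependent Care Credit: income exceeds $235,300 by $23,400, which is 30 full-or-partial $800 increments; reduction = 30 × $225 = $6,750, leaving $2,025. total $1,360 + $2,025 = $3,385
Difference: |$10,025 − $3,385| = $6,640.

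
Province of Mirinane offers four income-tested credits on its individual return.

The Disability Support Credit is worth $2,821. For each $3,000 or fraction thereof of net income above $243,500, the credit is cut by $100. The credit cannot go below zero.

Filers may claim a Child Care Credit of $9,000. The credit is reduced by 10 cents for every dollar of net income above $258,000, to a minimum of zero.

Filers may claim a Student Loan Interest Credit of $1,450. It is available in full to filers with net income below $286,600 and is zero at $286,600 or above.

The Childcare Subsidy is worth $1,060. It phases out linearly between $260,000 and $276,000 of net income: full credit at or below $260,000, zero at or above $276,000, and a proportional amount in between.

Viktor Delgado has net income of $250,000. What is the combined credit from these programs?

$14,031

Disability Support Credit: income exceeds $243,500 by $6,500, which is 3 full-or-partial $3,000 increments; reduction = 3 × $100 = $300, leaving $2,521.
Child Care Credit: $250,000 is at or below the $258,000 threshold, so the full $9,000 applies.
Student Loan Interest Credit: $250,000 is below the $286,600 cutoff, so the full $1,450 applies.
Childcare Subsidy: $250,000 is at or below the $260,000 threshold, so the full $1,060 applies.
Total: $2,521 + $9,000 + $1,450 + $1,060 = $14,031.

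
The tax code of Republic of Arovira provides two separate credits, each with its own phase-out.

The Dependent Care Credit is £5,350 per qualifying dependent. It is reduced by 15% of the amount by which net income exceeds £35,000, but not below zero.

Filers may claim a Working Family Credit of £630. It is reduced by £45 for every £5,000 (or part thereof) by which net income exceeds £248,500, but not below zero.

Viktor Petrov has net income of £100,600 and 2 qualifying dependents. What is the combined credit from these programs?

Dependent Care Credit: base = 2 × £5,350 = £10,700. 15% of the £65,600 excess over £35,000 is £9,840; credit = £10,700 − £9,840 = £860.
Working Family Credit: £100,600 is at or below the £248,500 threshold, so the full £630 applies.
Total: £860 + £630 = £1,490.

£1,490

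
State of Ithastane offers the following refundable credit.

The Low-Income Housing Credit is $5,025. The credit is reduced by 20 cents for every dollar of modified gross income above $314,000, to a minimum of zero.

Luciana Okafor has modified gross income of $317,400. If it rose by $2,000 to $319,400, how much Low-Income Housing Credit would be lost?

At $317,400 — 20% of the $3,400 excess over $314,000 is $680; credit = $5,025 − $680 = $4,345.
At $319,400 — 20% of the $5,400 excess over $314,000 is $1,080; credit = $5,025 − $1,080 = $3,945.
Lost: $4,345 − $3,945 = $400.

$400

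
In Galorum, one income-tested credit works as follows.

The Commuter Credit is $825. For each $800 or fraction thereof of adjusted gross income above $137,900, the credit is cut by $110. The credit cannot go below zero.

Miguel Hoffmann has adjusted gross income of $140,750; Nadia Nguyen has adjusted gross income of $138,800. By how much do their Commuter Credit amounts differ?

$220

Miguel ($140,750): Commuter Credit: income exceeds $137,900 by $2,850, which is 4 full-or-partial $800 increments; reduction = 4 × $110 = $440, leaving $385.
Nadia ($138,800): Commuter Credit: income exceeds $137,900 by $900, which is 2 full-or-partial $800 increments; reduction = 2 × $110 = $220, leaving $605.
Difference: |$385 − $605| = $220.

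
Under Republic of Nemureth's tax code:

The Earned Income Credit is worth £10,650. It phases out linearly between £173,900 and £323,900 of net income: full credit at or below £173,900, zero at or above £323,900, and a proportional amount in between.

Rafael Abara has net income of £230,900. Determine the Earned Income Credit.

Earned Income Credit: £230,900 is £57,000 into a £150,000 phase-out range, leaving 93,000/150,000 of the credit: £10,650 × 93,000/150,000 = £6,603.

£6,603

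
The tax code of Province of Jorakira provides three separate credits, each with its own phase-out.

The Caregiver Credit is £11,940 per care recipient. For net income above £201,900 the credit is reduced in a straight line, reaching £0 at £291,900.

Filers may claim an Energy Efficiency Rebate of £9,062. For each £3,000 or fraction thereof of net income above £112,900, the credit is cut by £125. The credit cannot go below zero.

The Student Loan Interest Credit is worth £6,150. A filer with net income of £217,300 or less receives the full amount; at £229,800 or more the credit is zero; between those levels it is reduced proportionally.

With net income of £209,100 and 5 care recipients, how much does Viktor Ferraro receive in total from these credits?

Caregiver Credit: base = 5 × £11,940 = £59,700. £209,100 is £7,200 into a £90,000 phase-out range, leaving 82,800/90,000 of the credit: £59,700 × 82,800/90,000 = £54,924.
Energy Efficiency Rebate: income exceeds £112,900 by £96,200, which is 33 full-or-partial £3,000 increments; reduction = 33 × £125 = £4,125, leaving £4,937.
Student Loan Interest Credit: £209,100 is at or below the £217,300 threshold, so the full £6,150 applies.
Total: £54,924 + £4,937 + £6,150 = £66,011.

£66,011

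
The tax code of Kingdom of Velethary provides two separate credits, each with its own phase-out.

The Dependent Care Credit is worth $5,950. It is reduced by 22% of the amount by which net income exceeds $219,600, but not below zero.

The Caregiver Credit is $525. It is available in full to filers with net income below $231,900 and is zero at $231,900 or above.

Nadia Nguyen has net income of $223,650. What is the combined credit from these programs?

Dependent Care Credit: 22% of the $4,050 excess over $219,600 is $891; credit = $5,950 − $891 = $5,059.
Caregiver Credit: $223,650 is below the $231,900 cutoff, so the full $525 applies.
Total: $5,059 + $525 = $5,584.

$5,584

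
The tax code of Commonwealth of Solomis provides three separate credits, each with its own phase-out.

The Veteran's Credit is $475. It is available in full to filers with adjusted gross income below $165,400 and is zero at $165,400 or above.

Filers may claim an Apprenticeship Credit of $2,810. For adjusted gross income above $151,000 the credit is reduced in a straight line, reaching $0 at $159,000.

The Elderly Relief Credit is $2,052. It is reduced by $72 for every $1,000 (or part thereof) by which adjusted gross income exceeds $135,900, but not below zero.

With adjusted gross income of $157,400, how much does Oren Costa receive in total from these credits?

Veteran's Credit: $157,400 is below the $165,400 cutoff, so the full $475 applies.
Apprenticeship Credit: $157,400 is $6,400 into a $8,000 phase-out range, leaving 1,600/8,000 of the credit: $2,810 × 1,600/8,000 = $562.
Elderly Relief Credit: income exceeds $135,900 by $21,500, which is 22 full-or-partial $1,000 increments; reduction = 22 × $72 = $1,584, leaving $468.
Total: $475 + $562 + $468 = $1,505.

$1,505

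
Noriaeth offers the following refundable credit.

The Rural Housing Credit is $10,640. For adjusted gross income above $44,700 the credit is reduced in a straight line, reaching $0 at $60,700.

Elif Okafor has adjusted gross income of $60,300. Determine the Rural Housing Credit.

Rural Housing Credit: $60,300 is $15,600 into a $16,000 phase-out range, leaving 400/16,000 of the credit: $10,640 × 400/16,000 = $266.

$266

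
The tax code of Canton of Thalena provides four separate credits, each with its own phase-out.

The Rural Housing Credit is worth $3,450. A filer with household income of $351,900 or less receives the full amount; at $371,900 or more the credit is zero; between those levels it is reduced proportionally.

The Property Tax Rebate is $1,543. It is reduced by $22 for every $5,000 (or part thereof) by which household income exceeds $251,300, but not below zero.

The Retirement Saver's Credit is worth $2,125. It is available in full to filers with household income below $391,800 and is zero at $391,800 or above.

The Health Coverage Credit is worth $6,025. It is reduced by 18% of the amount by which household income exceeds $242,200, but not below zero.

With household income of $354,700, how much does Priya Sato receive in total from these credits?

$6,173

Rural Housing Credit: $354,700 is $2,800 into a $20,000 phase-out range, leaving 17,200/20,000 of the credit: $3,450 × 17,200/20,000 = $2,967.
Property Tax Rebate: income exceeds $251,300 by $103,400, which is 21 full-or-partial $5,000 increments; reduction = 21 × $22 = $462, leaving $1,081.
Retirement Saver's Credit: $354,700 is below the $391,800 cutoff, so the full $2,125 applies.
Health Coverage Credit: 18% of the $112,500 excess over $242,200 is $20,250 ≥ base, so the credit is $0.
Total: $2,967 + $1,081 + $2,125 + $0 = $6,173.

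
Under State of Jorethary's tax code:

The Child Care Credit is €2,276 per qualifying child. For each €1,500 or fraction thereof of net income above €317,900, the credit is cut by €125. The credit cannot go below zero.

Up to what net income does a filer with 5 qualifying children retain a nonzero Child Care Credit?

€454,400

Full credit = 5 × €2,276 = €11,380.
After 91 increments the reduction is 91 × €125 = €11,375, leaving €5; one more increment wipes it out. Increment 91 ends at excess 91 × €1,500 = €136,500, so the highest qualifying income is €317,900 + €136,500 = €454,400.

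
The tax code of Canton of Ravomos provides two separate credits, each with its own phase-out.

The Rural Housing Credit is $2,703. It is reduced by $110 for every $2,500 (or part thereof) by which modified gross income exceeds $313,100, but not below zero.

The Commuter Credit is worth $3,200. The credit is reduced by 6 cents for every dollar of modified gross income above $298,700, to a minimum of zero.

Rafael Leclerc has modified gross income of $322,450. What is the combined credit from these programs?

Rural Housing Credit: income exceeds $313,100 by $9,350, which is 4 full-or-partial $2,500 increments; reduction = 4 × $110 = $440, leaving $2,263.
Commuter Credit: 6% of the $23,750 excess over $298,700 is $1,425; credit = $3,200 − $1,425 = $1,775.
Total: $2,263 + $1,775 = $4,038.

$4,038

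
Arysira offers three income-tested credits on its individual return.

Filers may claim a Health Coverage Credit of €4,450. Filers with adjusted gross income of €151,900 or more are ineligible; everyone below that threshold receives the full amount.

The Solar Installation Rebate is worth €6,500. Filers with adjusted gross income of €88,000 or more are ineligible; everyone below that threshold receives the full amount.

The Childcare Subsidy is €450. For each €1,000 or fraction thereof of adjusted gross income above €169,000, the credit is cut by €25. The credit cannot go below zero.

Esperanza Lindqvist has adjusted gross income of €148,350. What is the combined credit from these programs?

Health Coverage Credit: €148,350 is below the €151,900 cutoff, so the full €4,450 applies.
Solar Installation Rebate: €148,350 meets or exceeds the €88,000 cutoff, so the credit is €0.
Childcare Subsidy: €148,350 is at or below the €169,000 threshold, so the full €450 applies.
Total: €4,450 + €0 + €450 = €4,900.

€4,900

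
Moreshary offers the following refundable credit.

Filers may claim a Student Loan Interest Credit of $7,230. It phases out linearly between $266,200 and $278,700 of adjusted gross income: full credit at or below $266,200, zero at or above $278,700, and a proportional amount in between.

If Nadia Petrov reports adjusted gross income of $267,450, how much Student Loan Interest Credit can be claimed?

$6,507

Student Loan Interest Credit: $267,450 is $1,250 into a $12,500 phase-out range, leaving 11,250/12,500 of the credit: $7,230 × 11,250/12,500 = $6,507.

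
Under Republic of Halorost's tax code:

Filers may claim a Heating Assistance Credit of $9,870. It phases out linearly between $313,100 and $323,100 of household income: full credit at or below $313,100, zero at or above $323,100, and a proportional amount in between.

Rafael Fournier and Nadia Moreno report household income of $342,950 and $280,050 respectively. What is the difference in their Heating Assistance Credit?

Rafael ($342,950): Heating Assistance Credit: $342,950 is at or above $323,100, so the credit is $0.
Nadia ($280,050): Heating Assistance Credit: $280,050 is at or below the $313,100 threshold, so the full $9,870 applies.
Difference: |$0 − $9,870| = $9,870.

$9,870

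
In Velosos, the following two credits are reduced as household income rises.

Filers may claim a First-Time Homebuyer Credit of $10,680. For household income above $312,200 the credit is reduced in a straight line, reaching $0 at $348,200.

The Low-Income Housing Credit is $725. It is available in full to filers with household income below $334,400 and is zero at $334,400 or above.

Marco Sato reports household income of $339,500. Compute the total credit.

First-Time Homebuyer Credit: $339,500 is $27,300 into a $36,000 phase-out range, leaving 8,700/36,000 of the credit: $10,680 × 8,700/36,000 = $2,581.
Low-Income Housing Credit: $339,500 meets or exceeds the $334,400 cutoff, so the credit is $0.
Total: $2,581 + $0 = $2,581.

$2,581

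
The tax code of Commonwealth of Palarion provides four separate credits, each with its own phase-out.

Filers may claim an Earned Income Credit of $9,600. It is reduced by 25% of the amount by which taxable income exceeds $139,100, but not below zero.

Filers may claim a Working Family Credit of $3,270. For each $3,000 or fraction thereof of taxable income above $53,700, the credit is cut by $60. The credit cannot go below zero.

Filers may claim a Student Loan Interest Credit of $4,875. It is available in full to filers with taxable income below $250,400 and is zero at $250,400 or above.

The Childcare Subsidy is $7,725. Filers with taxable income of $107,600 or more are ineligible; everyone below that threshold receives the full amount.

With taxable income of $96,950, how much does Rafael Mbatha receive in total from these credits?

$24,570

Earned Income Credit: $96,950 is at or below the $139,100 threshold, so the full $9,600 applies.
Working Family Credit: income exceeds $53,700 by $43,250, which is 15 full-or-partial $3,000 increments; reduction = 15 × $60 = $900, leaving $2,370.
Student Loan Interest Credit: $96,950 is below the $250,400 cutoff, so the full $4,875 applies.
Childcare Subsidy: $96,950 is below the $107,600 cutoff, so the full $7,725 applies.
Total: $9,600 + $2,370 + $4,875 + $7,725 = $24,570.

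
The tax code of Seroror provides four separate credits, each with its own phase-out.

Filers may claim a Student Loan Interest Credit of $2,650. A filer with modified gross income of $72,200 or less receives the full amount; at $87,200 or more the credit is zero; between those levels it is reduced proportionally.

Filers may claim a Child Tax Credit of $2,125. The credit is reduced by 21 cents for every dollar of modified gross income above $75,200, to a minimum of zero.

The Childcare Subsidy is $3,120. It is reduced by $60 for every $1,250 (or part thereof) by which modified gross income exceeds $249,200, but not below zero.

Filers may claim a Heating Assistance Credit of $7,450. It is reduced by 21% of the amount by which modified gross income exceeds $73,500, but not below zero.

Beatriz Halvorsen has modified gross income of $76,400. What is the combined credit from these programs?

Student Loan Interest Credit: $76,400 is $4,200 into a $15,000 phase-out range, leaving 10,800/15,000 of the credit: $2,650 × 10,800/15,000 = $1,908.
Child Tax Credit: 21% of the $1,200 excess over $75,200 is $252; credit = $2,125 − $252 = $1,873.
Childcare Subsidy: $76,400 is at or below the $249,200 threshold, so the full $3,120 applies.
Heating Assistance Credit: 21% of the $2,900 excess over $73,500 is $609; credit = $7,450 − $609 = $6,841.
Total: $1,908 + $1,873 + $3,120 + $6,841 = $13,742.

$13,742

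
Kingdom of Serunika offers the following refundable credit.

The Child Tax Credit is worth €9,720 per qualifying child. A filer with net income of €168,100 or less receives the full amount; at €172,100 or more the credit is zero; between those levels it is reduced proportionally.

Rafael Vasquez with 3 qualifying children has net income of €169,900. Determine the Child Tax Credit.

€16,038

Child Tax Credit: base = 3 × €9,720 = €29,160. €169,900 is €1,800 into a €4,000 phase-out range, leaving 2,200/4,000 of the credit: €29,160 × 2,200/4,000 = €16,038.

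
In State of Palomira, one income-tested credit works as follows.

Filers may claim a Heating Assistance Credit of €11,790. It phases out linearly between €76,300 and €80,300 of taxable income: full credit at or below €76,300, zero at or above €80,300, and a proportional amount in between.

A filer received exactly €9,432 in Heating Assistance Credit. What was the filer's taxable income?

€77,100

€9,432 is 9,432/11,790 of the full €11,790, so 2,358/11,790 of the €4,000 range has been used: income = €76,300 + €4,000 × 2,358/11,790 = €77,100.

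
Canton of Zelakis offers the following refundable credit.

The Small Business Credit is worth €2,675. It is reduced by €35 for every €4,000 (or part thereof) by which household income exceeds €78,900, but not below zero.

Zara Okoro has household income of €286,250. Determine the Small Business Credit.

€855

Small Business Credit: income exceeds €78,900 by €207,350, which is 52 full-or-partial €4,000 increments; reduction = 52 × €35 = €1,820, leaving €855.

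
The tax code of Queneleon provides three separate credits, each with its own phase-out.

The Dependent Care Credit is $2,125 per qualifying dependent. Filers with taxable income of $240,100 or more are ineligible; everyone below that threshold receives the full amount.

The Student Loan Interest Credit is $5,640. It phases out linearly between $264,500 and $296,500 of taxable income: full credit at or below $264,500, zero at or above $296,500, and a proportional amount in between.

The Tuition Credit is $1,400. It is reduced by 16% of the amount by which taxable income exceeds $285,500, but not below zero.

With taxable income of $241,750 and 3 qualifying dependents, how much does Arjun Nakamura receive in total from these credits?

$7,040

Dependent Care Credit: base = 3 × $2,125 = $6,375. $241,750 meets or exceeds the $240,100 cutoff, so the credit is $0.
Student Loan Interest Credit: $241,750 is at or below the $264,500 threshold, so the full $5,640 applies.
Tuition Credit: $241,750 is at or below the $285,500 threshold, so the full $1,400 applies.
Total: $0 + $5,640 + $1,400 = $7,040.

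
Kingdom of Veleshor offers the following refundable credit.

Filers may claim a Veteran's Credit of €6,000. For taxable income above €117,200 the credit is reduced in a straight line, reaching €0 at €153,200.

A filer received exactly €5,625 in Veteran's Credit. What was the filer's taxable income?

€5,625 is 5,625/6,000 of the full €6,000, so 375/6,000 of the €36,000 range has been used: income = €117,200 + €36,000 × 375/6,000 = €119,450.

€119,450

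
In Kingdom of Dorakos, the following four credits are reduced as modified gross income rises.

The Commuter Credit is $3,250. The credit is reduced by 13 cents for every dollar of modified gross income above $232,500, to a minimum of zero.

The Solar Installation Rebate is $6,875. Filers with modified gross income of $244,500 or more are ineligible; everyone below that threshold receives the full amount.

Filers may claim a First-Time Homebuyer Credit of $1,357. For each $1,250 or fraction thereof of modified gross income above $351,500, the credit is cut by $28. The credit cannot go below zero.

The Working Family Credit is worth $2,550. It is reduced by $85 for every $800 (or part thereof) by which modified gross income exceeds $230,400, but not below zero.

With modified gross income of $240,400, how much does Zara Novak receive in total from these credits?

$11,900

Commuter Credit: 13% of the $7,900 excess over $232,500 is $1,027; credit = $3,250 − $1,027 = $2,223.
Solar Installation Rebate: $240,400 is below the $244,500 cutoff, so the full $6,875 applies.
First-Time Homebuyer Credit: $240,400 is at or below the $351,500 threshold, so the full $1,357 applies.
Working Family Credit: income exceeds $230,400 by $10,000, which is 13 full-or-partial $800 increments; reduction = 13 × $85 = $1,105, leaving $1,445.
Total: $2,223 + $6,875 + $1,357 + $1,445 = $11,900.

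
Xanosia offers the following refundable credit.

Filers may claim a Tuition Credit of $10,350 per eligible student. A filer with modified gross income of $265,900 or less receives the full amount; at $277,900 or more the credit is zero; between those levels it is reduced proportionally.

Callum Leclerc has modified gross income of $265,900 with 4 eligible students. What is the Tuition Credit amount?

Tuition Credit: base = 4 × $10,350 = $41,400. $265,900 is at or below the $265,900 threshold, so the full $41,400 applies.

$41,400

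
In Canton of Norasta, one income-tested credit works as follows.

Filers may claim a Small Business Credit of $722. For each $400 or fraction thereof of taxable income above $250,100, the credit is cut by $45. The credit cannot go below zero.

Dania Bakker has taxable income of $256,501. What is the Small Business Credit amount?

Small Business Credit: income exceeds $250,100 by $6,401 → 17 increments × $45 = $765 ≥ base, so the credit is $0.

$0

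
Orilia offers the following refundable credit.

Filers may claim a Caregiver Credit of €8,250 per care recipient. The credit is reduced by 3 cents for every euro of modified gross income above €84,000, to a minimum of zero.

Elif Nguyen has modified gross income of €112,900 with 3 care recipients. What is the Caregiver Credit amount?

€23,883

Caregiver Credit: base = 3 × €8,250 = €24,750. 3% of the €28,900 excess over €84,000 is €867; credit = €24,750 − €867 = €23,883.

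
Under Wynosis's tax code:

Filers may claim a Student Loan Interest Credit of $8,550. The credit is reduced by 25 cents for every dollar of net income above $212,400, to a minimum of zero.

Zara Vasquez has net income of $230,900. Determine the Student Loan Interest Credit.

Student Loan Interest Credit: 25% of the $18,500 excess over $212,400 is $4,625; credit = $8,550 − $4,625 = $3,925.

$3,925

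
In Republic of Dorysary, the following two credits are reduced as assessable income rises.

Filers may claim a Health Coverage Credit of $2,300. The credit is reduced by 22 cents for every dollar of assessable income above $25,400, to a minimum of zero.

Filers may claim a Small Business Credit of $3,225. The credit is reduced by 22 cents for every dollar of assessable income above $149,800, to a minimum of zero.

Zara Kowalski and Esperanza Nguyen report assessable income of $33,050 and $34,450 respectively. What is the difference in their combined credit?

Zara ($33,050): Health Coverage Credit: 22% of the $7,650 excess over $25,400 is $1,683; credit = $2,300 − $1,683 = $617. Small Business Credit: $33,050 is at or below the $149,800 threshold, so the full $3,225 applies. total $617 + $3,225 = $3,842
Esperanza ($34,450): Health Coverage Credit: 22% of the $9,050 excess over $25,400 is $1,991; credit = $2,300 − $1,991 = $309. Small Business Credit: $34,450 is at or below the $149,800 threshold, so the full $3,225 applies. total $309 + $3,225 = $3,534
Difference: |$3,842 − $3,534| = $308.

$308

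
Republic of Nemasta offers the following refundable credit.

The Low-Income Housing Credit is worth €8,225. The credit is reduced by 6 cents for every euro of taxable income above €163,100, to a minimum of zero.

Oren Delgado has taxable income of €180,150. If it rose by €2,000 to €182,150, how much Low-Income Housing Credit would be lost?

€120

At €180,150 — 6% of the €17,050 excess over €163,100 is €1,023; credit = €8,225 − €1,023 = €7,202.
At €182,150 — 6% of the €19,050 excess over €163,100 is €1,143; credit = €8,225 − €1,143 = €7,082.
Lost: €7,202 − €7,082 = €120.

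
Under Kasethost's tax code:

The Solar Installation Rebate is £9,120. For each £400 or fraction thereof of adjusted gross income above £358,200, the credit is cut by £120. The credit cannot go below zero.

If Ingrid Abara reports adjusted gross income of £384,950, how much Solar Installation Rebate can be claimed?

£1,080

Solar Installation Rebate: income exceeds £358,200 by £26,750, which is 67 full-or-partial £400 increments; reduction = 67 × £120 = £8,040, leaving £1,080.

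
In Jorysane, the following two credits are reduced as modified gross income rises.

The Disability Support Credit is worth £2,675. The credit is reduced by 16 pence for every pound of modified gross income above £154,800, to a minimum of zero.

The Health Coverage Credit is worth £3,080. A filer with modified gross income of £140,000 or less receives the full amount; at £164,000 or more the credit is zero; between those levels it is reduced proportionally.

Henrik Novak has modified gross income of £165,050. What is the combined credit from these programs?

£1,035

Disability Support Credit: 16% of the £10,250 excess over £154,800 is £1,640; credit = £2,675 − £1,640 = £1,035.
Health Coverage Credit: £165,050 is at or above £164,000, so the credit is £0.
Total: £1,035 + £0 = £1,035.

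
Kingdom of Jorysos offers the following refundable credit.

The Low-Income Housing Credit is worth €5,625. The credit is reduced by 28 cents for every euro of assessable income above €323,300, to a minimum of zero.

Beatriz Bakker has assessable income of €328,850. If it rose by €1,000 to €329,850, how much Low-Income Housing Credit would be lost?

€280

At €328,850 — 28% of the €5,550 excess over €323,300 is €1,554; credit = €5,625 − €1,554 = €4,071.
At €329,850 — 28% of the €6,550 excess over €323,300 is €1,834; credit = €5,625 − €1,834 = €3,791.
Lost: €4,071 − €3,791 = €280.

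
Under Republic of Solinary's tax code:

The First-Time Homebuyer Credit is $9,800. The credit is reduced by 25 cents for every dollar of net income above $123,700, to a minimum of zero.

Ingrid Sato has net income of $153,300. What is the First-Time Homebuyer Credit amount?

First-Time Homebuyer Credit: 25% of the $29,600 excess over $123,700 is $7,400; credit = $9,800 − $7,400 = $2,400.

$2,400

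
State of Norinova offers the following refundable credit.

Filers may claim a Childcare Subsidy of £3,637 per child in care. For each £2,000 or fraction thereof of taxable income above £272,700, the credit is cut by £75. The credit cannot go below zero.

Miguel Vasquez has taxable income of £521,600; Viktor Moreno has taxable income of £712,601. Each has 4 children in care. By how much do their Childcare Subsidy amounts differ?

£5,173

Miguel (£521,600): Childcare Subsidy: base = 4 × £3,637 = £14,548. income exceeds £272,700 by £248,900, which is 125 full-or-partial £2,000 increments; reduction = 125 × £75 = £9,375, leaving £5,173.
Viktor (£712,601): Childcare Subsidy: base = 4 × £3,637 = £14,548. income exceeds £272,700 by £439,901 → 220 increments × £75 = £16,500 ≥ base, so the credit is £0.
Difference: |£5,173 − £0| = £5,173.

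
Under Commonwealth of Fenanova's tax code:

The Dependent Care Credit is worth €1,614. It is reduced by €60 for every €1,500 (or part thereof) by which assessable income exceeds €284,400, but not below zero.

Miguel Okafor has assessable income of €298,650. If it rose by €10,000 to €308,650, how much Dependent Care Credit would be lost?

€420

At €298,650 — income exceeds €284,400 by €14,250, which is 10 full-or-partial €1,500 increments; reduction = 10 × €60 = €600, leaving €1,014.
At €308,650 — income exceeds €284,400 by €24,250, which is 17 full-or-partial €1,500 increments; reduction = 17 × €60 = €1,020, leaving €594.
Lost: €1,014 − €594 = €420.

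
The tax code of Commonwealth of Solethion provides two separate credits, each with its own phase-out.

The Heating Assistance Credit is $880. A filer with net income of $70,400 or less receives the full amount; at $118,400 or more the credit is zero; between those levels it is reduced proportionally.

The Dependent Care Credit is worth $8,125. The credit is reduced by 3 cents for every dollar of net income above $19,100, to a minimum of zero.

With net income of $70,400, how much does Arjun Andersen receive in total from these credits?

$7,466

Heating Assistance Credit: $70,400 is at or below the $70,400 threshold, so the full $880 applies.
Dependent Care Credit: 3% of the $51,300 excess over $19,100 is $1,539; credit = $8,125 − $1,539 = $6,586.
Total: $880 + $6,586 = $7,466.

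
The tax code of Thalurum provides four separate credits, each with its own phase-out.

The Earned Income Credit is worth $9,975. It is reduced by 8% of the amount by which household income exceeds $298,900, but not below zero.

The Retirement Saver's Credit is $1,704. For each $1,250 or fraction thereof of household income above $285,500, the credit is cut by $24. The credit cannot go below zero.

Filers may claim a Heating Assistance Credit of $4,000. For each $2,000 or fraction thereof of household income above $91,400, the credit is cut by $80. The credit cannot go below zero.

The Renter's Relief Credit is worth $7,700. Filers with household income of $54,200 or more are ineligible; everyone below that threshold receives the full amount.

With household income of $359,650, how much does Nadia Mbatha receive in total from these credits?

$5,379

Earned Income Credit: 8% of the $60,750 excess over $298,900 is $4,860; credit = $9,975 − $4,860 = $5,115.
Retirement Saver's Credit: income exceeds $285,500 by $74,150, which is 60 full-or-partial $1,250 increments; reduction = 60 × $24 = $1,440, leaving $264.
Heating Assistance Credit: income exceeds $91,400 by $268,250 → 135 increments × $80 = $10,800 ≥ base, so the credit is $0.
Renter's Relief Credit: $359,650 meets or exceeds the $54,200 cutoff, so the credit is $0.
Total: $5,115 + $264 + $0 + $0 = $5,379.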